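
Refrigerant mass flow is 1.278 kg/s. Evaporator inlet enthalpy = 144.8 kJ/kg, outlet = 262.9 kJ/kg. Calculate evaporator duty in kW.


dh = 262.9 - 144.8 = 118.1 kJ/kg
Q_evap = m_dot * dh = 1.278 * 118.1
Q_evap = 150.93 kW

150.93


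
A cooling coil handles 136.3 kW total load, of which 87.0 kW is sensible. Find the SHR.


SHR = Q_sensible / Q_total
SHR = 87.0 / 136.3
SHR = 0.638

0.638


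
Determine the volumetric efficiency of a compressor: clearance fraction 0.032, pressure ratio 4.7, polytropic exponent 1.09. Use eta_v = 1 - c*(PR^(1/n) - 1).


PR^(1/n) = 4.7^(1/1.09) = 4.13621913
eta_v = 1 - 0.032 * (4.13621913 - 1)
eta_v = 0.8996

0.8996


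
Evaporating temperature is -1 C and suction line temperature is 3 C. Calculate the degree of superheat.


Superheat = T_suction - T_evap
Superheat = 3 - (-1)
Superheat = 4 K

4


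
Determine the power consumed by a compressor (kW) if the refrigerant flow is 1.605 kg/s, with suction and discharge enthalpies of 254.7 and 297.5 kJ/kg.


dh = 297.5 - 254.7 = 42.8 kJ/kg
W = m_dot * dh = 1.605 * 42.8 = 68.69 kW

68.69


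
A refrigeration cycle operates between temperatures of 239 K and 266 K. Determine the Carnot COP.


dT = 266 - 239 = 27 K
COP_carnot = T_cold / dT = 239 / 27
COP_carnot = 8.852

8.852


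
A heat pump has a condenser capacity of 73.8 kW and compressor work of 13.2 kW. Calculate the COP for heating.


COP_hp = Q_cond / W
COP_hp = 73.8 / 13.2
COP_hp = 5.591

5.591


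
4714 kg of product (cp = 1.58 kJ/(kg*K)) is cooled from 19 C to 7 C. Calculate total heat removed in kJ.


dT = 19 - (7) = 12 K
Q = m * cp * dT = 4714 * 1.58 * 12
Q = 89377 kJ

89377


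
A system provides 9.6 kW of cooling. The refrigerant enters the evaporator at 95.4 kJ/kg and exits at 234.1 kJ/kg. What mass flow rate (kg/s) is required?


dh = 234.1 - 95.4 = 138.7 kJ/kg
m_dot = Q / dh = 9.6 / 138.7 = 0.0692 kg/s

0.0692


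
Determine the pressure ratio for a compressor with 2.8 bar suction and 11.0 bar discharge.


PR = P_high / P_low
PR = 11.0 / 2.8
PR = 3.929

3.929


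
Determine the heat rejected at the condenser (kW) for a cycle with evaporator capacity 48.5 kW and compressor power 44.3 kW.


Q_cond = Q_evap + W
Q_cond = 48.5 + 44.3
Q_cond = 92.8 kW

92.8


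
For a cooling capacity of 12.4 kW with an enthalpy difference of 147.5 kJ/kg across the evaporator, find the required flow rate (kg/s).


m_dot = Q / dh
m_dot = 12.4 / 147.5
m_dot = 0.0841 kg/s

0.0841


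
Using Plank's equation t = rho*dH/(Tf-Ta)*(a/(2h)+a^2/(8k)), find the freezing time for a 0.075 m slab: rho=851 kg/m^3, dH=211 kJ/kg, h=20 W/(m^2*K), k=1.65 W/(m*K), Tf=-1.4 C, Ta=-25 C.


dT = -1.4 - (-25) = 23.6 K
term1 = a/(2h) = 0.075/(2*20) = 0.001875
term2 = a^2/(8k) = 0.075^2/(8*1.65) = 0.0004261363636
t = rho*dH*1000/dT * (term1 + term2)
t = 851*211*1000/23.6 * (0.001875 + 0.0004261363636)
t = 17508 s

17508


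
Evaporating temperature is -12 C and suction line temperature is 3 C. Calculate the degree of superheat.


Superheat = T_suction - T_evap
Superheat = 3 - (-12)
Superheat = 15 K

15


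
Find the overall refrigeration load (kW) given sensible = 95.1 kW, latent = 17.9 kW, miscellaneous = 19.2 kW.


Q_total = Q_s + Q_l + Q_misc
Q_total = 95.1 + 17.9 + 19.2
Q_total = 132.2 kW

132.2


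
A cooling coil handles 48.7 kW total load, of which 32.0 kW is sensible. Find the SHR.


SHR = Q_sensible / Q_total
SHR = 32.0 / 48.7
SHR = 0.657

0.657


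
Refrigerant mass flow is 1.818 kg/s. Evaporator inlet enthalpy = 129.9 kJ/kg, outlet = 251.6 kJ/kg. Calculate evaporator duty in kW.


dh = 251.6 - 129.9 = 121.7 kJ/kg
Q_evap = m_dot * dh = 1.818 * 121.7
Q_evap = 221.25 kW

221.25


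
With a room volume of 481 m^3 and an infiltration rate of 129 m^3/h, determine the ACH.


ACH = flow / volume
ACH = 129 / 481
ACH = 0.268

0.268


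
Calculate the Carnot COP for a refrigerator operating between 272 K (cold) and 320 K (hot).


dT = 320 - 272 = 48 K
COP_carnot = T_cold / dT = 272 / 48
COP_carnot = 5.667

5.667


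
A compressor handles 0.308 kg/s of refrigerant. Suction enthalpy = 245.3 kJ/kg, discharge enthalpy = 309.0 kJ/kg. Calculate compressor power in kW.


dh = 309.0 - 245.3 = 63.7 kJ/kg
W = m_dot * dh = 0.308 * 63.7 = 19.62 kW

19.62


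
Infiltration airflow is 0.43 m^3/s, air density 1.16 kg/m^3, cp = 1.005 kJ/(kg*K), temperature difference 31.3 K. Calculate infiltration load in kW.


Q = V_dot * rho * cp * dT
Q = 0.43 * 1.16 * 1.005 * 31.3
Q = 15.691 kW

15.691


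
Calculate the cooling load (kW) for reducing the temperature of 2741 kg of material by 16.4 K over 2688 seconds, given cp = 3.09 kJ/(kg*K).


Q = m * cp * dT / t
Q = 2741 * 3.09 * 16.4 / 2688
Q = 51.675 kW

51.675


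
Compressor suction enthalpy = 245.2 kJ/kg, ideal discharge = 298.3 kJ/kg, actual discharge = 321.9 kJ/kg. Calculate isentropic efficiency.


dh_ideal = 298.3 - 245.2 = 53.1 kJ/kg
dh_actual = 321.9 - 245.2 = 76.7 kJ/kg
eta_s = dh_ideal / dh_actual = 53.1 / 76.7
eta_s = 0.6923

0.6923


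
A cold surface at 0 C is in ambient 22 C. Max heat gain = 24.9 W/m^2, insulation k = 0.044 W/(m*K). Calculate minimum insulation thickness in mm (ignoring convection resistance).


dT = 22 - (0) = 22 K
thickness = k * dT / q_max * 1000
thickness = 0.044 * 22 / 24.9 * 1000
thickness = 38.9 mm

38.9


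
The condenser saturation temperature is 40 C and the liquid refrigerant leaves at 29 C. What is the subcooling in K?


Subcooling = T_cond - T_liquid
Subcooling = 40 - 29
Subcooling = 11 K

11


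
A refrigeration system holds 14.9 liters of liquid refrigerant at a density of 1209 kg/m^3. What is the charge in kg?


Charge = V * rho / 1000
Charge = 14.9 * 1209 / 1000
Charge = 18.01 kg

18.01


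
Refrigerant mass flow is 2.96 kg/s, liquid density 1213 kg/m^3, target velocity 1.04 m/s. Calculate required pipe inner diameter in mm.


A = m_dot / (rho * v) = 2.96 / (1213 * 1.04) = 0.002346375801 m^2
d = sqrt(4*A/pi) * 1000
d = 54.7 mm

54.7


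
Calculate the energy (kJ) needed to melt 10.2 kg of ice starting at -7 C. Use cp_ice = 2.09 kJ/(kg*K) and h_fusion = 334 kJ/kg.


Sensible heat = cp * dT = 2.09 * 7 = 14.63 kJ/kg
Total per kg = 14.63 + 334 = 348.63 kJ/kg
Q = m * total = 10.2 * 348.63
Q = 3556.0 kJ

3556.0


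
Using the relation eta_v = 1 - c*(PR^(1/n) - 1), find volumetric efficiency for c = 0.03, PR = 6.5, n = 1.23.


PR^(1/n) = 6.5^(1/1.23) = 4.58041858
eta_v = 1 - 0.03 * (4.58041858 - 1)
eta_v = 0.8926

0.8926


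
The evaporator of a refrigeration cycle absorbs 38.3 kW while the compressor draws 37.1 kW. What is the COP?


COP = Q_evap / W
COP = 38.3 / 37.1
COP = 1.032

1.032


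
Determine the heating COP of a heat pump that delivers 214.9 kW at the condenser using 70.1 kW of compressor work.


COP_hp = Q_cond / W
COP_hp = 214.9 / 70.1
COP_hp = 3.066

3.066


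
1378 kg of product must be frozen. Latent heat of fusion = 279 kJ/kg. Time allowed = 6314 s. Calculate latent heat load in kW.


Q_lat = m * h_fg / t
Q_lat = 1378 * 279 / 6314
Q_lat = 60.89 kW

60.89


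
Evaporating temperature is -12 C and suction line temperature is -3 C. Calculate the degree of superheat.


Superheat = T_suction - T_evap
Superheat = -3 - (-12)
Superheat = 9 K

9


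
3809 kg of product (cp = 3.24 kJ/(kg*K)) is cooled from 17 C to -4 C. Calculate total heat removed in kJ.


dT = 17 - (-4) = 21 K
Q = m * cp * dT = 3809 * 3.24 * 21
Q = 259164 kJ

259164


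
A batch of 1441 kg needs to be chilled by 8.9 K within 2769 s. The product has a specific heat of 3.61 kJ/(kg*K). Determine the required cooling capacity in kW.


Q = m * cp * dT / t
Q = 1441 * 3.61 * 8.9 / 2769
Q = 16.72 kW

16.72


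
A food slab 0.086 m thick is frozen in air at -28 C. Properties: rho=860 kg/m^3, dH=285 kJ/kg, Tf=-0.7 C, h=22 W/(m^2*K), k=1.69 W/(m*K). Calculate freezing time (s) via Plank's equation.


dT = -0.7 - (-28) = 27.3 K
term1 = a/(2h) = 0.086/(2*22) = 0.001954545455
term2 = a^2/(8k) = 0.086^2/(8*1.69) = 0.0005470414201
t = rho*dH*1000/dT * (term1 + term2)
t = 860*285*1000/27.3 * (0.001954545455 + 0.0005470414201)
t = 22459 s

22459


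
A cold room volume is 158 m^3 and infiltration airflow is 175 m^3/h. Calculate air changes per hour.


ACH = flow / volume
ACH = 175 / 158
ACH = 1.108

1.108


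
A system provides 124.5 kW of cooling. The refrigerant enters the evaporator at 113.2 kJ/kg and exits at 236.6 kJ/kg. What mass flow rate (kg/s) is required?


dh = 236.6 - 113.2 = 123.4 kJ/kg
m_dot = Q / dh = 124.5 / 123.4 = 1.0089 kg/s

1.0089


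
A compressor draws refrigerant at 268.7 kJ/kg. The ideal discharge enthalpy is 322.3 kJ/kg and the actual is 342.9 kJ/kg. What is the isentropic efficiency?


dh_ideal = 322.3 - 268.7 = 53.6 kJ/kg
dh_actual = 342.9 - 268.7 = 74.2 kJ/kg
eta_s = dh_ideal / dh_actual = 53.6 / 74.2
eta_s = 0.7224

0.7224


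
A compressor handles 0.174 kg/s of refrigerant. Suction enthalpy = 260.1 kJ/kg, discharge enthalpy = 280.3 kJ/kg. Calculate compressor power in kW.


dh = 280.3 - 260.1 = 20.2 kJ/kg
W = m_dot * dh = 0.174 * 20.2 = 3.51 kW

3.51


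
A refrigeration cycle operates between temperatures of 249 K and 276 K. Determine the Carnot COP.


dT = 276 - 249 = 27 K
COP_carnot = T_cold / dT = 249 / 27
COP_carnot = 9.222

9.222


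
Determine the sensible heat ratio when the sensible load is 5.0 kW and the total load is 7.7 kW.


SHR = Q_sensible / Q_total
SHR = 5.0 / 7.7
SHR = 0.649

0.649


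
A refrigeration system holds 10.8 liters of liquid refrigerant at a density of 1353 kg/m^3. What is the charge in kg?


Charge = V * rho / 1000
Charge = 10.8 * 1353 / 1000
Charge = 14.61 kg

14.61


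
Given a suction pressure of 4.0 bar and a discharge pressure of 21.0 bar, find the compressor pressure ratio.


PR = P_high / P_low
PR = 21.0 / 4.0
PR = 5.25

5.25


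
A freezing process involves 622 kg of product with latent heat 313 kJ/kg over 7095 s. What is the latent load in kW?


Q_lat = m * h_fg / t
Q_lat = 622 * 313 / 7095
Q_lat = 27.44 kW

27.44


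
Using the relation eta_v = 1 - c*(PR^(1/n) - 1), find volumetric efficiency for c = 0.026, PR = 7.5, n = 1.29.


PR^(1/n) = 7.5^(1/1.29) = 4.76806387
eta_v = 1 - 0.026 * (4.76806387 - 1)
eta_v = 0.902

0.902


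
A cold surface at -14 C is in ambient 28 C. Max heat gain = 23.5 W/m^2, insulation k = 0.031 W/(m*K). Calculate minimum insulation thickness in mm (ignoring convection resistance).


dT = 28 - (-14) = 42 K
thickness = k * dT / q_max * 1000
thickness = 0.031 * 42 / 23.5 * 1000
thickness = 55.4 mm

55.4


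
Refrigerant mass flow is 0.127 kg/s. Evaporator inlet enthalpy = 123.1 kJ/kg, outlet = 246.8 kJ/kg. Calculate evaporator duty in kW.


dh = 246.8 - 123.1 = 123.7 kJ/kg
Q_evap = m_dot * dh = 0.127 * 123.7
Q_evap = 15.71 kW

15.71


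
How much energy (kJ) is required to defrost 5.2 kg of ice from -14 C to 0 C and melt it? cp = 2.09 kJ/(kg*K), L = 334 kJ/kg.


Sensible heat = cp * dT = 2.09 * 14 = 29.26 kJ/kg
Total per kg = 29.26 + 334 = 363.26 kJ/kg
Q = m * total = 5.2 * 363.26
Q = 1889.0 kJ

1889.0


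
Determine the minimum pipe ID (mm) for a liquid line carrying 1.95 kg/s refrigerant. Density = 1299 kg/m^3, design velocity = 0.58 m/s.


A = m_dot / (rho * v) = 1.95 / (1299 * 0.58) = 0.002588197818 m^2
d = sqrt(4*A/pi) * 1000
d = 57.4 mm

57.4


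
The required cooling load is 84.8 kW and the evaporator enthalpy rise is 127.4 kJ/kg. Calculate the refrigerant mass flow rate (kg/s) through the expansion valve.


m_dot = Q / dh
m_dot = 84.8 / 127.4
m_dot = 0.6656 kg/s

0.6656


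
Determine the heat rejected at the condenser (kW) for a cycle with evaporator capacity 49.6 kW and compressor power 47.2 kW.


Q_cond = Q_evap + W
Q_cond = 49.6 + 47.2
Q_cond = 96.8 kW

96.8


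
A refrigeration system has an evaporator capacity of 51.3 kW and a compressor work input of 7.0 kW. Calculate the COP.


COP = Q_evap / W
COP = 51.3 / 7.0
COP = 7.329

7.329


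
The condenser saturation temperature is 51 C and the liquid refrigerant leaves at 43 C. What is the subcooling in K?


Subcooling = T_cond - T_liquid
Subcooling = 51 - 43
Subcooling = 8 K

8


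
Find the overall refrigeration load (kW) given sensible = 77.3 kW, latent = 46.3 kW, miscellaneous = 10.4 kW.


Q_total = Q_s + Q_l + Q_misc
Q_total = 77.3 + 46.3 + 10.4
Q_total = 134.0 kW

134.0


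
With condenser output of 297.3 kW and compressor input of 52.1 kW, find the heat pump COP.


COP_hp = Q_cond / W
COP_hp = 297.3 / 52.1
COP_hp = 5.706

5.706


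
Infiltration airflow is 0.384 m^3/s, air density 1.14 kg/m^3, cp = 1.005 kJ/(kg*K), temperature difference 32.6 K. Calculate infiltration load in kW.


Q = V_dot * rho * cp * dT
Q = 0.384 * 1.14 * 1.005 * 32.6
Q = 14.342 kW

14.342


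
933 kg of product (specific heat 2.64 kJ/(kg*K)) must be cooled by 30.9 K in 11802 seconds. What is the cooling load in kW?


Q = m * cp * dT / t
Q = 933 * 2.64 * 30.9 / 11802
Q = 6.449 kW

6.449


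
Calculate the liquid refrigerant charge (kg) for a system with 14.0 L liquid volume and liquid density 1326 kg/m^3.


Charge = V * rho / 1000
Charge = 14.0 * 1326 / 1000
Charge = 18.56 kg

18.56


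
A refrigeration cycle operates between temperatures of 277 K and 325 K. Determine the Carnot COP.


dT = 325 - 277 = 48 K
COP_carnot = T_cold / dT = 277 / 48
COP_carnot = 5.771

5.771


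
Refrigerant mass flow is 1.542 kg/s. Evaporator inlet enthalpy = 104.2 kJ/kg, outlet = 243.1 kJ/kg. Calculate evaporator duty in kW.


dh = 243.1 - 104.2 = 138.9 kJ/kg
Q_evap = m_dot * dh = 1.542 * 138.9
Q_evap = 214.18 kW

214.18


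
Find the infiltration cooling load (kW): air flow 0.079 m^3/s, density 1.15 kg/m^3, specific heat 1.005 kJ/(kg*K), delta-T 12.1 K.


Q = V_dot * rho * cp * dT
Q = 0.079 * 1.15 * 1.005 * 12.1
Q = 1.105 kW

1.105


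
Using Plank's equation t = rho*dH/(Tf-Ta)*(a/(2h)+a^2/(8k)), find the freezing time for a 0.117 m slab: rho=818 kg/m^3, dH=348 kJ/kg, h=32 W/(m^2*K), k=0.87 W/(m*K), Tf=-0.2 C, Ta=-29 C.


dT = -0.2 - (-29) = 28.8 K
term1 = a/(2h) = 0.117/(2*32) = 0.001828125
term2 = a^2/(8k) = 0.117^2/(8*0.87) = 0.001966810345
t = rho*dH*1000/dT * (term1 + term2)
t = 818*348*1000/28.8 * (0.001828125 + 0.001966810345)
t = 37510 s

37510


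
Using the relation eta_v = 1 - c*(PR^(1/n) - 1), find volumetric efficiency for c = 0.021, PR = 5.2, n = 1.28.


PR^(1/n) = 5.2^(1/1.28) = 3.625581
eta_v = 1 - 0.021 * (3.625581 - 1)
eta_v = 0.9449

0.9449


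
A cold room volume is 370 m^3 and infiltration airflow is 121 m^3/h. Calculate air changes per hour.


ACH = flow / volume
ACH = 121 / 370
ACH = 0.327

0.327


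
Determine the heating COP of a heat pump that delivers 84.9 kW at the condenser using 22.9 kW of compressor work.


COP_hp = Q_cond / W
COP_hp = 84.9 / 22.9
COP_hp = 3.707

3.707


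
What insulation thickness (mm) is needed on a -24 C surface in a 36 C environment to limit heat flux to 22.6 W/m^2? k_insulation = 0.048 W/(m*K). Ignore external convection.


dT = 36 - (-24) = 60 K
thickness = k * dT / q_max * 1000
thickness = 0.048 * 60 / 22.6 * 1000
thickness = 127.4 mm

127.4


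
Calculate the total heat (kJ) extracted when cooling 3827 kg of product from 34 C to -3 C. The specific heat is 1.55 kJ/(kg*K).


dT = 34 - (-3) = 37 K
Q = m * cp * dT = 3827 * 1.55 * 37
Q = 219478 kJ

219478


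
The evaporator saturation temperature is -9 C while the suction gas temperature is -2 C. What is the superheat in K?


Superheat = T_suction - T_evap
Superheat = -2 - (-9)
Superheat = 7 K

7


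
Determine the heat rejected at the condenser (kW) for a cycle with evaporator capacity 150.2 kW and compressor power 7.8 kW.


Q_cond = Q_evap + W
Q_cond = 150.2 + 7.8
Q_cond = 158.0 kW

158.0


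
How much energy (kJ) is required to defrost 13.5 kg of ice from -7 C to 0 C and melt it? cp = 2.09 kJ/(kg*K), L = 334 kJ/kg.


Sensible heat = cp * dT = 2.09 * 7 = 14.63 kJ/kg
Total per kg = 14.63 + 334 = 348.63 kJ/kg
Q = m * total = 13.5 * 348.63
Q = 4706.5 kJ

4706.5


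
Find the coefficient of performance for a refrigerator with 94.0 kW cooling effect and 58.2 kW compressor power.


COP = Q_evap / W
COP = 94.0 / 58.2
COP = 1.615

1.615


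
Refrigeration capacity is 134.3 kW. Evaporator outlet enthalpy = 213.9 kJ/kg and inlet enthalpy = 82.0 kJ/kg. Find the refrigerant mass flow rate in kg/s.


dh = 213.9 - 82.0 = 131.9 kJ/kg
m_dot = Q / dh = 134.3 / 131.9 = 1.0182 kg/s

1.0182


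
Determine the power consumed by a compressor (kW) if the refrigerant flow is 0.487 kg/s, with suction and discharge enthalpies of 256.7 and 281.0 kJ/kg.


dh = 281.0 - 256.7 = 24.3 kJ/kg
W = m_dot * dh = 0.487 * 24.3 = 11.83 kW

11.83


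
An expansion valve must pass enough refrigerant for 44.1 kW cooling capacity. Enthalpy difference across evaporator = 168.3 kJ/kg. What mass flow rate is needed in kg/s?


m_dot = Q / dh
m_dot = 44.1 / 168.3
m_dot = 0.262 kg/s

0.262


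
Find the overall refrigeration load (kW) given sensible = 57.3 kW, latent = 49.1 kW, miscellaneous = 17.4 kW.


Q_total = Q_s + Q_l + Q_misc
Q_total = 57.3 + 49.1 + 17.4
Q_total = 123.8 kW

123.8


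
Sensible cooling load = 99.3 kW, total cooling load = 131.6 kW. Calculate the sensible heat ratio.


SHR = Q_sensible / Q_total
SHR = 99.3 / 131.6
SHR = 0.755

0.755


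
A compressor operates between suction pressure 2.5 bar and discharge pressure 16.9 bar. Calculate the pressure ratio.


PR = P_high / P_low
PR = 16.9 / 2.5
PR = 6.76

6.76


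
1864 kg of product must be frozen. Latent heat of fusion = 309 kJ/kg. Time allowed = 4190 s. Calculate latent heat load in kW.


Q_lat = m * h_fg / t
Q_lat = 1864 * 309 / 4190
Q_lat = 137.46 kW

137.46


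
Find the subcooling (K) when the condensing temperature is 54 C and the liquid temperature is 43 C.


Subcooling = T_cond - T_liquid
Subcooling = 54 - 43
Subcooling = 11 K

11


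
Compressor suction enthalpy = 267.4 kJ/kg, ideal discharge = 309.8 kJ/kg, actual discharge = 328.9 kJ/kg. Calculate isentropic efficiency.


dh_ideal = 309.8 - 267.4 = 42.4 kJ/kg
dh_actual = 328.9 - 267.4 = 61.5 kJ/kg
eta_s = dh_ideal / dh_actual = 42.4 / 61.5
eta_s = 0.6894

0.6894


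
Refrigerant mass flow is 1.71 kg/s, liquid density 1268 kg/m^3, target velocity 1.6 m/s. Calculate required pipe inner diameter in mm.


A = m_dot / (rho * v) = 1.71 / (1268 * 1.6) = 0.000842862776 m^2
d = sqrt(4*A/pi) * 1000
d = 32.8 mm

32.8


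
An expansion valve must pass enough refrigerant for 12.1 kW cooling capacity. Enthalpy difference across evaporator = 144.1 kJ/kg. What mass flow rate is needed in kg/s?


m_dot = Q / dh
m_dot = 12.1 / 144.1
m_dot = 0.084 kg/s

0.084


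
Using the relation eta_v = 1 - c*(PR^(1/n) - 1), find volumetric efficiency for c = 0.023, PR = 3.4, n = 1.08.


PR^(1/n) = 3.4^(1/1.08) = 3.1053468
eta_v = 1 - 0.023 * (3.1053468 - 1)
eta_v = 0.9516

0.9516


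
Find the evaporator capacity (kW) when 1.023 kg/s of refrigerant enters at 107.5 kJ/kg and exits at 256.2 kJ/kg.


dh = 256.2 - 107.5 = 148.7 kJ/kg
Q_evap = m_dot * dh = 1.023 * 148.7
Q_evap = 152.12 kW

152.12


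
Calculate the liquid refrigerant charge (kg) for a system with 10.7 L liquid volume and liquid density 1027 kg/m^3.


Charge = V * rho / 1000
Charge = 10.7 * 1027 / 1000
Charge = 10.99 kg

10.99


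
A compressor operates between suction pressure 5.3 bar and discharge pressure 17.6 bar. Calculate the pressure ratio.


PR = P_high / P_low
PR = 17.6 / 5.3
PR = 3.321

3.321


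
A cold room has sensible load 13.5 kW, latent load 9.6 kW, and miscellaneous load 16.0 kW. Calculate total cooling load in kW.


Q_total = Q_s + Q_l + Q_misc
Q_total = 13.5 + 9.6 + 16.0
Q_total = 39.1 kW

39.1


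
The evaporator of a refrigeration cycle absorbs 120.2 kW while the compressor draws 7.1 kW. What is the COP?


COP = Q_evap / W
COP = 120.2 / 7.1
COP = 16.93

16.93


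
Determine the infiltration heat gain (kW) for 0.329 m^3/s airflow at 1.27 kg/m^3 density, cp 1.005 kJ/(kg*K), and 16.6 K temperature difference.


Q = V_dot * rho * cp * dT
Q = 0.329 * 1.27 * 1.005 * 16.6
Q = 6.971 kW

6.971


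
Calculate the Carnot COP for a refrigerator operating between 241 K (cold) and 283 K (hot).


dT = 283 - 241 = 42 K
COP_carnot = T_cold / dT = 241 / 42
COP_carnot = 5.738

5.738


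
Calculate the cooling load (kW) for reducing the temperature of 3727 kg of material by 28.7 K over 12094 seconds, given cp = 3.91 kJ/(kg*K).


Q = m * cp * dT / t
Q = 3727 * 3.91 * 28.7 / 12094
Q = 34.582 kW

34.582


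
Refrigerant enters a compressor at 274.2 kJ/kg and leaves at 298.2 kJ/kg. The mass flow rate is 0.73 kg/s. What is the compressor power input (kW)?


dh = 298.2 - 274.2 = 24.0 kJ/kg
W = m_dot * dh = 0.73 * 24.0 = 17.52 kW

17.52


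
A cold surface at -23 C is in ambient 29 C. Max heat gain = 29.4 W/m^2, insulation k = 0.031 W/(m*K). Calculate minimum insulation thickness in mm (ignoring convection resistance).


dT = 29 - (-23) = 52 K
thickness = k * dT / q_max * 1000
thickness = 0.031 * 52 / 29.4 * 1000
thickness = 54.8 mm

54.8


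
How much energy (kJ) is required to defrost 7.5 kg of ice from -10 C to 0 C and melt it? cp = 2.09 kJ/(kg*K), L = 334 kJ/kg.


Sensible heat = cp * dT = 2.09 * 10 = 20.9 kJ/kg
Total per kg = 20.9 + 334 = 354.9 kJ/kg
Q = m * total = 7.5 * 354.9
Q = 2661.8 kJ

2661.8


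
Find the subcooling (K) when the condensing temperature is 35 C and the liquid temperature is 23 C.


Subcooling = T_cond - T_liquid
Subcooling = 35 - 23
Subcooling = 12 K

12


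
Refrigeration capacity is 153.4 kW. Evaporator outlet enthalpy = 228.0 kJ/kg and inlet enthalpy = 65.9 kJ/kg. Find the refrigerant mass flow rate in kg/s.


dh = 228.0 - 65.9 = 162.1 kJ/kg
m_dot = Q / dh = 153.4 / 162.1 = 0.9463 kg/s

0.9463


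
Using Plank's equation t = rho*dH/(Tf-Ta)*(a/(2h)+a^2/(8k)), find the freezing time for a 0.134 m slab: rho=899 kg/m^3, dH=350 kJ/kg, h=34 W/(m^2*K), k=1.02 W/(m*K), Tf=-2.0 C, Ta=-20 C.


dT = -2.0 - (-20) = 18.0 K
term1 = a/(2h) = 0.134/(2*34) = 0.001970588235
term2 = a^2/(8k) = 0.134^2/(8*1.02) = 0.002200490196
t = rho*dH*1000/dT * (term1 + term2)
t = 899*350*1000/18.0 * (0.001970588235 + 0.002200490196)
t = 72913 s

72913


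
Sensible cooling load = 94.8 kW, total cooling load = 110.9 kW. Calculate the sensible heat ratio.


SHR = Q_sensible / Q_total
SHR = 94.8 / 110.9
SHR = 0.855

0.855


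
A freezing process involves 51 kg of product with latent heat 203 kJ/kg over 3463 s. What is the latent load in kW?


Q_lat = m * h_fg / t
Q_lat = 51 * 203 / 3463
Q_lat = 2.99 kW

2.99


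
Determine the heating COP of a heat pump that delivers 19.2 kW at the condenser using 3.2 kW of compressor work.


COP_hp = Q_cond / W
COP_hp = 19.2 / 3.2
COP_hp = 6.0

6.0


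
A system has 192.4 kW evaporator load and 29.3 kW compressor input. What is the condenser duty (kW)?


Q_cond = Q_evap + W
Q_cond = 192.4 + 29.3
Q_cond = 221.7 kW

221.7


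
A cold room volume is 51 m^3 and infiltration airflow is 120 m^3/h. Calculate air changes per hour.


ACH = flow / volume
ACH = 120 / 51
ACH = 2.353

2.353


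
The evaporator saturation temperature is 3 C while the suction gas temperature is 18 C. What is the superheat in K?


Superheat = T_suction - T_evap
Superheat = 18 - (3)
Superheat = 15 K

15


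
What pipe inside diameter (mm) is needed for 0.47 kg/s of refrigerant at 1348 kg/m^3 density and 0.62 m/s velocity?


A = m_dot / (rho * v) = 0.47 / (1348 * 0.62) = 0.0005623624007 m^2
d = sqrt(4*A/pi) * 1000
d = 26.8 mm

26.8


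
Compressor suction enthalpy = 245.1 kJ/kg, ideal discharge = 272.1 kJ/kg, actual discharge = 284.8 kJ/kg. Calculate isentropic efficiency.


dh_ideal = 272.1 - 245.1 = 27.0 kJ/kg
dh_actual = 284.8 - 245.1 = 39.7 kJ/kg
eta_s = dh_ideal / dh_actual = 27.0 / 39.7
eta_s = 0.6801

0.6801


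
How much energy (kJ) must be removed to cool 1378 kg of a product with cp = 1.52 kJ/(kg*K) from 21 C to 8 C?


dT = 21 - (8) = 13 K
Q = m * cp * dT = 1378 * 1.52 * 13
Q = 27229 kJ

27229


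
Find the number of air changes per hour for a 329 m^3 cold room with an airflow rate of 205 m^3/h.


ACH = flow / volume
ACH = 205 / 329
ACH = 0.623

0.623


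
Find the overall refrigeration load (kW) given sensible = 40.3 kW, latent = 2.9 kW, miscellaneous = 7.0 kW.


Q_total = Q_s + Q_l + Q_misc
Q_total = 40.3 + 2.9 + 7.0
Q_total = 50.2 kW

50.2


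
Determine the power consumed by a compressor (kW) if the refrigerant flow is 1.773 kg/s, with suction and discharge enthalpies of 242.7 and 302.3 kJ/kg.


dh = 302.3 - 242.7 = 59.6 kJ/kg
W = m_dot * dh = 1.773 * 59.6 = 105.67 kW

105.67


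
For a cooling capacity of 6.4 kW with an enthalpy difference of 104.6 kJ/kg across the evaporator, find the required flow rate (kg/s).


m_dot = Q / dh
m_dot = 6.4 / 104.6
m_dot = 0.0612 kg/s

0.0612


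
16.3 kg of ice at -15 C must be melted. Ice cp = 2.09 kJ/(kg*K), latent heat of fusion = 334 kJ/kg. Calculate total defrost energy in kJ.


Sensible heat = cp * dT = 2.09 * 15 = 31.35 kJ/kg
Total per kg = 31.35 + 334 = 365.35 kJ/kg
Q = m * total = 16.3 * 365.35
Q = 5955.2 kJ

5955.2


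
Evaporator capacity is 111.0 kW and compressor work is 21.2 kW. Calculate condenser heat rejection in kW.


Q_cond = Q_evap + W
Q_cond = 111.0 + 21.2
Q_cond = 132.2 kW

132.2


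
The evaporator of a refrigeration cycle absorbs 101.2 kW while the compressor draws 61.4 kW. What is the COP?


COP = Q_evap / W
COP = 101.2 / 61.4
COP = 1.648

1.648


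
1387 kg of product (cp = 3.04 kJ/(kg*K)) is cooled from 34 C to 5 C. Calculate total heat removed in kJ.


dT = 34 - (5) = 29 K
Q = m * cp * dT = 1387 * 3.04 * 29
Q = 122278 kJ

122278


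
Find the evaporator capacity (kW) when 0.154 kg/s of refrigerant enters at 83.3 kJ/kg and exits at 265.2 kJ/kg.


dh = 265.2 - 83.3 = 181.9 kJ/kg
Q_evap = m_dot * dh = 0.154 * 181.9
Q_evap = 28.01 kW

28.01


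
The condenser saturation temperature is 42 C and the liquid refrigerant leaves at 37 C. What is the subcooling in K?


Subcooling = T_cond - T_liquid
Subcooling = 42 - 37
Subcooling = 5 K

5


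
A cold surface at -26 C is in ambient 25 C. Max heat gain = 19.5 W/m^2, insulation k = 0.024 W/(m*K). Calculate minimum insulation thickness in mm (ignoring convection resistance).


dT = 25 - (-26) = 51 K
thickness = k * dT / q_max * 1000
thickness = 0.024 * 51 / 19.5 * 1000
thickness = 62.8 mm

62.8


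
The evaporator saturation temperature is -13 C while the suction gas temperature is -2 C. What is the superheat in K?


Superheat = T_suction - T_evap
Superheat = -2 - (-13)
Superheat = 11 K

11


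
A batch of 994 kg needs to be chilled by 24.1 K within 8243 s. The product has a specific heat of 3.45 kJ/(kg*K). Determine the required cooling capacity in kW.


Q = m * cp * dT / t
Q = 994 * 3.45 * 24.1 / 8243
Q = 10.026 kW

10.026


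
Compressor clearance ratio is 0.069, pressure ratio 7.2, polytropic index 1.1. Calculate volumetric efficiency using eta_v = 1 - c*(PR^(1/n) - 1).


PR^(1/n) = 7.2^(1/1.1) = 6.01718243
eta_v = 1 - 0.069 * (6.01718243 - 1)
eta_v = 0.6538

0.6538


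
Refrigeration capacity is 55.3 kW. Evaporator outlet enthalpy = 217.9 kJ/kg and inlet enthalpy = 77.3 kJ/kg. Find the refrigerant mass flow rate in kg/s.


dh = 217.9 - 77.3 = 140.6 kJ/kg
m_dot = Q / dh = 55.3 / 140.6 = 0.3933 kg/s

0.3933


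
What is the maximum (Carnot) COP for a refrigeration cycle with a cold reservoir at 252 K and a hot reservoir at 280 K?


dT = 280 - 252 = 28 K
COP_carnot = T_cold / dT = 252 / 28
COP_carnot = 9.0

9.0


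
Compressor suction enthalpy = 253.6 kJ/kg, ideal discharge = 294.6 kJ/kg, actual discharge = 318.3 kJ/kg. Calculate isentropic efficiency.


dh_ideal = 294.6 - 253.6 = 41.0 kJ/kg
dh_actual = 318.3 - 253.6 = 64.7 kJ/kg
eta_s = dh_ideal / dh_actual = 41.0 / 64.7
eta_s = 0.6337

0.6337


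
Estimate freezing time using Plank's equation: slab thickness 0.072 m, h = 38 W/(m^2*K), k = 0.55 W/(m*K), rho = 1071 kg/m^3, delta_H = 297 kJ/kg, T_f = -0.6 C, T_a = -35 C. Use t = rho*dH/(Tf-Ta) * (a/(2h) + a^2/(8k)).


dT = -0.6 - (-35) = 34.4 K
term1 = a/(2h) = 0.072/(2*38) = 0.0009473684211
term2 = a^2/(8k) = 0.072^2/(8*0.55) = 0.001178181818
t = rho*dH*1000/dT * (term1 + term2)
t = 1071*297*1000/34.4 * (0.0009473684211 + 0.001178181818)
t = 19654 s

19654


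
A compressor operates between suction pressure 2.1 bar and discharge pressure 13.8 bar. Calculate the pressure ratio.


PR = P_high / P_low
PR = 13.8 / 2.1
PR = 6.571

6.571


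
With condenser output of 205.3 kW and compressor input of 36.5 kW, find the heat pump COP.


COP_hp = Q_cond / W
COP_hp = 205.3 / 36.5
COP_hp = 5.625

5.625


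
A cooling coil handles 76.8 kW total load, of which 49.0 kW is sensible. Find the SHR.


SHR = Q_sensible / Q_total
SHR = 49.0 / 76.8
SHR = 0.638

0.638


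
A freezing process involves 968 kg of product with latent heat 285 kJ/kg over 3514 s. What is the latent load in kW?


Q_lat = m * h_fg / t
Q_lat = 968 * 285 / 3514
Q_lat = 78.51 kW

78.51


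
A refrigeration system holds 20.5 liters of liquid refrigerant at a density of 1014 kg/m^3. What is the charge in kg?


Charge = V * rho / 1000
Charge = 20.5 * 1014 / 1000
Charge = 20.79 kg

20.79


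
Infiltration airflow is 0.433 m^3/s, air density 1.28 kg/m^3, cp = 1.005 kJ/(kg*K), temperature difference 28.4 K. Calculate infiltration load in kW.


Q = V_dot * rho * cp * dT
Q = 0.433 * 1.28 * 1.005 * 28.4
Q = 15.819 kW

15.819


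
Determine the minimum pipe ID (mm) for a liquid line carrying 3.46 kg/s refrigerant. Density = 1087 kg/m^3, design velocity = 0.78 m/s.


A = m_dot / (rho * v) = 3.46 / (1087 * 0.78) = 0.004080862407 m^2
d = sqrt(4*A/pi) * 1000
d = 72.1 mm

72.1


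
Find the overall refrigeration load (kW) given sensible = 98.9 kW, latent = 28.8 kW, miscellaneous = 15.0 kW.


Q_total = Q_s + Q_l + Q_misc
Q_total = 98.9 + 28.8 + 15.0
Q_total = 142.7 kW

142.7


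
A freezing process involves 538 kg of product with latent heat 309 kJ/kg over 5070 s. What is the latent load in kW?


Q_lat = m * h_fg / t
Q_lat = 538 * 309 / 5070
Q_lat = 32.79 kW

32.79


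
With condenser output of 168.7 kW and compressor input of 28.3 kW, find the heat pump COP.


COP_hp = Q_cond / W
COP_hp = 168.7 / 28.3
COP_hp = 5.961

5.961


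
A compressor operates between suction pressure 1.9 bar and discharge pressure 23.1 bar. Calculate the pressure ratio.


PR = P_high / P_low
PR = 23.1 / 1.9
PR = 12.158

12.158


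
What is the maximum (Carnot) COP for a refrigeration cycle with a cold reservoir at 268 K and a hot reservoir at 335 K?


dT = 335 - 268 = 67 K
COP_carnot = T_cold / dT = 268 / 67
COP_carnot = 4.0

4.0


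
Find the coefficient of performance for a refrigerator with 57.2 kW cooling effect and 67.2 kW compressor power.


COP = Q_evap / W
COP = 57.2 / 67.2
COP = 0.851

0.851


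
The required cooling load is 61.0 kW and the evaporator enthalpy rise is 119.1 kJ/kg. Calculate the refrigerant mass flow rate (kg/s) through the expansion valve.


m_dot = Q / dh
m_dot = 61.0 / 119.1
m_dot = 0.5122 kg/s

0.5122


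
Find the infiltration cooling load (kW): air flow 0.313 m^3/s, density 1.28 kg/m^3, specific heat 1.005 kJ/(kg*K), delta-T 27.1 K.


Q = V_dot * rho * cp * dT
Q = 0.313 * 1.28 * 1.005 * 27.1
Q = 10.912 kW

10.912


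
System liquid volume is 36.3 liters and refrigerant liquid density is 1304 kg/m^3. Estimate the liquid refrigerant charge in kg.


Charge = V * rho / 1000
Charge = 36.3 * 1304 / 1000
Charge = 47.34 kg

47.34


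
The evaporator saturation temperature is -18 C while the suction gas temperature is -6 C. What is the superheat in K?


Superheat = T_suction - T_evap
Superheat = -6 - (-18)
Superheat = 12 K

12


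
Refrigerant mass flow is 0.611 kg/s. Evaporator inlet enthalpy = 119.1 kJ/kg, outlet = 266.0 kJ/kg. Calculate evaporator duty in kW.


dh = 266.0 - 119.1 = 146.9 kJ/kg
Q_evap = m_dot * dh = 0.611 * 146.9
Q_evap = 89.76 kW

89.76


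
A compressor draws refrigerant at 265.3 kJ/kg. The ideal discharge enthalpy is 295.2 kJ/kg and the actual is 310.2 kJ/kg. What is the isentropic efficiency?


dh_ideal = 295.2 - 265.3 = 29.9 kJ/kg
dh_actual = 310.2 - 265.3 = 44.9 kJ/kg
eta_s = dh_ideal / dh_actual = 29.9 / 44.9
eta_s = 0.6659

0.6659


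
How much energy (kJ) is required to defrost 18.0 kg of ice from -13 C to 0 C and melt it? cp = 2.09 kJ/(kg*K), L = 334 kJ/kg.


Sensible heat = cp * dT = 2.09 * 13 = 27.17 kJ/kg
Total per kg = 27.17 + 334 = 361.17 kJ/kg
Q = m * total = 18.0 * 361.17
Q = 6501.1 kJ

6501.1


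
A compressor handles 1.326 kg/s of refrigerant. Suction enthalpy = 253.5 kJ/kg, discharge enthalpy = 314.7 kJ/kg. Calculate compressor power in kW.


dh = 314.7 - 253.5 = 61.2 kJ/kg
W = m_dot * dh = 1.326 * 61.2 = 81.15 kW

81.15


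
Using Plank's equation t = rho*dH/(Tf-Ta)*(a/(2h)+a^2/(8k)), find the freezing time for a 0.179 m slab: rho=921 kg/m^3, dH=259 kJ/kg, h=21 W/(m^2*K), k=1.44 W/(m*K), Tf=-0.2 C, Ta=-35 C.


dT = -0.2 - (-35) = 34.8 K
term1 = a/(2h) = 0.179/(2*21) = 0.004261904762
term2 = a^2/(8k) = 0.179^2/(8*1.44) = 0.002781336806
t = rho*dH*1000/dT * (term1 + term2)
t = 921*259*1000/34.8 * (0.004261904762 + 0.002781336806)
t = 48278 s

48278


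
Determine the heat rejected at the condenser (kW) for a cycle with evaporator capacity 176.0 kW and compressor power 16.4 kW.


Q_cond = Q_evap + W
Q_cond = 176.0 + 16.4
Q_cond = 192.4 kW

192.4


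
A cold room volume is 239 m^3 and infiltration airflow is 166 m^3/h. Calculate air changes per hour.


ACH = flow / volume
ACH = 166 / 239
ACH = 0.695

0.695


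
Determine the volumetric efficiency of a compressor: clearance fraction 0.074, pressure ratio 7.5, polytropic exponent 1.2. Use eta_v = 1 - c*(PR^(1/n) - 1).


PR^(1/n) = 7.5^(1/1.2) = 5.36065329
eta_v = 1 - 0.074 * (5.36065329 - 1)
eta_v = 0.6773

0.6773


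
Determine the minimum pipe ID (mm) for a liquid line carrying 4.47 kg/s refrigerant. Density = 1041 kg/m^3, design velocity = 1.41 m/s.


A = m_dot / (rho * v) = 4.47 / (1041 * 1.41) = 0.003045353281 m^2
d = sqrt(4*A/pi) * 1000
d = 62.3 mm

62.3


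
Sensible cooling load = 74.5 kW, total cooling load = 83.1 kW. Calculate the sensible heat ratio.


SHR = Q_sensible / Q_total
SHR = 74.5 / 83.1
SHR = 0.897

0.897


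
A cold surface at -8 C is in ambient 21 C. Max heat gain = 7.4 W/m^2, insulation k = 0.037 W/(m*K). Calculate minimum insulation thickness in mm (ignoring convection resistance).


dT = 21 - (-8) = 29 K
thickness = k * dT / q_max * 1000
thickness = 0.037 * 29 / 7.4 * 1000
thickness = 145.0 mm

145.0


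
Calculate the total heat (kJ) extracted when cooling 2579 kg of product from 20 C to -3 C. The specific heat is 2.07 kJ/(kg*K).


dT = 20 - (-3) = 23 K
Q = m * cp * dT = 2579 * 2.07 * 23
Q = 122786 kJ

122786


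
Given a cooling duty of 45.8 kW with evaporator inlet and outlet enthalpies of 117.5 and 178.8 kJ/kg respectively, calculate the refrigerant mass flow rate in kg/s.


dh = 178.8 - 117.5 = 61.3 kJ/kg
m_dot = Q / dh = 45.8 / 61.3 = 0.7471 kg/s

0.7471


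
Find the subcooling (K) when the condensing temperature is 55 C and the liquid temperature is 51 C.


Subcooling = T_cond - T_liquid
Subcooling = 55 - 51
Subcooling = 4 K

4


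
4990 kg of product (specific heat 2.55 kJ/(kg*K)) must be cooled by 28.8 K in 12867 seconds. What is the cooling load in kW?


Q = m * cp * dT / t
Q = 4990 * 2.55 * 28.8 / 12867
Q = 28.481 kW

28.481


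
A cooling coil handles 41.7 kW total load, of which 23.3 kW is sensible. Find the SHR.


SHR = Q_sensible / Q_total
SHR = 23.3 / 41.7
SHR = 0.559

0.559


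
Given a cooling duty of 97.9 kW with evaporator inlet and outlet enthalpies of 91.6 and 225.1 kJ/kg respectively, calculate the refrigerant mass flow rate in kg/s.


dh = 225.1 - 91.6 = 133.5 kJ/kg
m_dot = Q / dh = 97.9 / 133.5 = 0.7333 kg/s

0.7333


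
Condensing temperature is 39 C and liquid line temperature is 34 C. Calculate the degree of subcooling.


Subcooling = T_cond - T_liquid
Subcooling = 39 - 34
Subcooling = 5 K

5


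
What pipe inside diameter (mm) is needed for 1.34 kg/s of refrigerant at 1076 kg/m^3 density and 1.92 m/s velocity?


A = m_dot / (rho * v) = 1.34 / (1076 * 1.92) = 0.0006486214374 m^2
d = sqrt(4*A/pi) * 1000
d = 28.7 mm

28.7


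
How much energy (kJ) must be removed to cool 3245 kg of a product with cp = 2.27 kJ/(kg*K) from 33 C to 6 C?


dT = 33 - (6) = 27 K
Q = m * cp * dT = 3245 * 2.27 * 27
Q = 198886 kJ

198886


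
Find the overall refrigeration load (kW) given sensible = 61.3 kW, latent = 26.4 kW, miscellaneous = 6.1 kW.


Q_total = Q_s + Q_l + Q_misc
Q_total = 61.3 + 26.4 + 6.1
Q_total = 93.8 kW

93.8


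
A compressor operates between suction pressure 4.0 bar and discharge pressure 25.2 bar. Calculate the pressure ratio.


PR = P_high / P_low
PR = 25.2 / 4.0
PR = 6.3

6.3


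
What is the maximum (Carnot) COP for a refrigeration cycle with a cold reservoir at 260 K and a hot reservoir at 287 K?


dT = 287 - 260 = 27 K
COP_carnot = T_cold / dT = 260 / 27
COP_carnot = 9.63

9.63


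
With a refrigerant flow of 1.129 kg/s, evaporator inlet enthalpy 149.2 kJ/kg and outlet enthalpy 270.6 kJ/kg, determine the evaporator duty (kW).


dh = 270.6 - 149.2 = 121.4 kJ/kg
Q_evap = m_dot * dh = 1.129 * 121.4
Q_evap = 137.06 kW

137.06


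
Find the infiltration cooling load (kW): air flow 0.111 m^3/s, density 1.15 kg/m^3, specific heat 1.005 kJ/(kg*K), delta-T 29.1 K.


Q = V_dot * rho * cp * dT
Q = 0.111 * 1.15 * 1.005 * 29.1
Q = 3.733 kW

3.733


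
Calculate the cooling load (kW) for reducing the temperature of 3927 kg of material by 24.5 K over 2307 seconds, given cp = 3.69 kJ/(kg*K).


Q = m * cp * dT / t
Q = 3927 * 3.69 * 24.5 / 2307
Q = 153.888 kW

153.888


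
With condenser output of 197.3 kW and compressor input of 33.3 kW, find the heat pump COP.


COP_hp = Q_cond / W
COP_hp = 197.3 / 33.3
COP_hp = 5.925

5.925


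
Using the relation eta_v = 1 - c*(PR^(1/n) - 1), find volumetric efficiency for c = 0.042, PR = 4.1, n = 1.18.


PR^(1/n) = 4.1^(1/1.18) = 3.3060419
eta_v = 1 - 0.042 * (3.3060419 - 1)
eta_v = 0.9031

0.9031


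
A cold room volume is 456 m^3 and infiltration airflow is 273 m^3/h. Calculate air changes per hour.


ACH = flow / volume
ACH = 273 / 456
ACH = 0.599

0.599


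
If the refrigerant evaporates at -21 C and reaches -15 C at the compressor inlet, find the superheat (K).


Superheat = T_suction - T_evap
Superheat = -15 - (-21)
Superheat = 6 K

6


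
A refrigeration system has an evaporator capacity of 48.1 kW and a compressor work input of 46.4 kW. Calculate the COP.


COP = Q_evap / W
COP = 48.1 / 46.4
COP = 1.037

1.037


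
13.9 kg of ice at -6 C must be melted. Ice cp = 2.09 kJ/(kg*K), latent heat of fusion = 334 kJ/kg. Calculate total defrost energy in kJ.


Sensible heat = cp * dT = 2.09 * 6 = 12.54 kJ/kg
Total per kg = 12.54 + 334 = 346.54 kJ/kg
Q = m * total = 13.9 * 346.54
Q = 4816.9 kJ

4816.9


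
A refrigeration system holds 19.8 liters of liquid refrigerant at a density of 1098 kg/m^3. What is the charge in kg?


Charge = V * rho / 1000
Charge = 19.8 * 1098 / 1000
Charge = 21.74 kg

21.74
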